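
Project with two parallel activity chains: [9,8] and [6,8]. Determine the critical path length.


Path A: 9 + 8 = 17
Path B: 6 + 8 = 14
Critical path = longest = max(17, 14)
= 17 (Path A)


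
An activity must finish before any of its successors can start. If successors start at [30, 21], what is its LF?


LF = min of all successor start times
Successors start at: [30, 21]
LF = min(30, 21)
= 21


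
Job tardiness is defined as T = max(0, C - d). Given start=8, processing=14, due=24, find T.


Completion = start + processing = 8 + 14 = 22
Tardiness = max(0, C - d) = max(0, 22 - 24)
= max(0, -2)
= 0


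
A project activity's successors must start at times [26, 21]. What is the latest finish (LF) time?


LF = min of all successor start times
Successors start at: [26, 21]
LF = min(26, 21)
= 21


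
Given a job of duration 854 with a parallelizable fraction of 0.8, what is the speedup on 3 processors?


Amdahl's law: T_p = T × ((1-p) + p/N)
= 854 × ((1-0.8) + 0.8/3)
= 854 × (0.20 + 0.2667)
= 854 × 0.4667
= 398.53
Speedup = 854/398.53
= 2.14×


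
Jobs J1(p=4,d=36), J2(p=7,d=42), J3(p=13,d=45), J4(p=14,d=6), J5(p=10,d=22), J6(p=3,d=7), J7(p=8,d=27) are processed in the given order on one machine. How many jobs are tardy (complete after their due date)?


Completion vs due date:
  J1: C=4, d=36 → on time
  J2: C=11, d=42 → on time
  J3: C=24, d=45 → on time
  J4: C=38, d=6 → TARDY
  J5: C=48, d=22 → TARDY
  J6: C=51, d=7 → TARDY
  J7: C=59, d=27 → TARDY
Tardy jobs: J4, J5, J6, J7
Count = 4


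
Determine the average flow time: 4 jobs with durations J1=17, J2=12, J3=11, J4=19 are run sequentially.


Completion times:
  J1: completes at 17
  J2: completes at 29
  J3: completes at 40
  J4: completes at 59
Sum = 145
Average = 145/4
= 36.25


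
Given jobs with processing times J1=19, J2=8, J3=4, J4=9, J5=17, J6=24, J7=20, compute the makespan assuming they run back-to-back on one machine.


Sequential makespan: sum all processing times
= 19 + 8 + 4 + 9 + 17 + 24 + 20
= 101 time units


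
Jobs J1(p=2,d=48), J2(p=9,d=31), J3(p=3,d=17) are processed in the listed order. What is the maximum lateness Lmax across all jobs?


Lateness per job (L = C - d):
  J1: C=2, d=48, L=-46
  J2: C=11, d=31, L=-20
  J3: C=14, d=17, L=-3
Lmax = max(-46, -20, -3)
= -3


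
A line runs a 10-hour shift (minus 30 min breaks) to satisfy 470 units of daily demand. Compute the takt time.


Available = 10×60 - 30 = 570 min
Takt time = 570 / 470
= 1.21 min/unit


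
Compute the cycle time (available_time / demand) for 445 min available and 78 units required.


Cycle time = available time / demand
= 445 / 78
= 5.71 min/unit


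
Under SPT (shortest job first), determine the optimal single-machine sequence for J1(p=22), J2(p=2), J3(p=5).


SPT: sort by shortest processing time
  J2: p=2
  J3: p=5
  J1: p=22
Order: J2 → J3 → J1


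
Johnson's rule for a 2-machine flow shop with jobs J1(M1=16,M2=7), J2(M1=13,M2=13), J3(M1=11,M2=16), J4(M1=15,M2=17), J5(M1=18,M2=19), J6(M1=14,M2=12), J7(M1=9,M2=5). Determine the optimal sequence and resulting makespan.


Johnson's rule:
Group 1 (M1≤M2, sort by M1): ['J3', 'J2', 'J4', 'J5']
Group 2 (M1>M2, sort desc M2): ['J6', 'J1', 'J7']
Sequence: J3 → J2 → J4 → J5 → J6 → J1 → J7
Makespan calculation:
  J3: M1 done=11, M2 done=27
  J2: M1 done=24, M2 done=40
  J4: M1 done=39, M2 done=57
  J5: M1 done=57, M2 done=76
  J6: M1 done=71, M2 done=88
  J1: M1 done=87, M2 done=95
  J7: M1 done=96, M2 done=101
= Sequence: J3 → J2 → J4 → J5 → J6 → J1 → J7, Makespan: 101


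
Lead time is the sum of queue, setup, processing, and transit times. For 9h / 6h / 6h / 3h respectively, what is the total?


Lead time = queue + setup + processing + transit
= 9 + 6 + 6 + 3
= 24 hours


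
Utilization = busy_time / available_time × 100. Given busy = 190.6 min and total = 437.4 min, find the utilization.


Utilization = busy / total × 100
= 190.6 / 437.4 × 100
= 43.6%


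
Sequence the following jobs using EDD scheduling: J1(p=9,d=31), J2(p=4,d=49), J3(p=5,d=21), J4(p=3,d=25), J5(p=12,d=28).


EDD: sort by earliest due date
  J3: d=21, p=5
  J4: d=25, p=3
  J5: d=28, p=12
  J1: d=31, p=9
  J2: d=49, p=4
Order: J3 → J4 → J5 → J1 → J2


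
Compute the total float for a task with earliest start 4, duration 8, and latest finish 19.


EF = ES + duration = 4 + 8 = 12
LS = LF - duration = 19 - 8 = 11
Total Float = LF - EF = 19 - 12
(or LS - ES = 11 - 4)
= 7


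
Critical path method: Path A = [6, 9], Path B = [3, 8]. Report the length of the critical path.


Path A: 6 + 9 = 15
Path B: 3 + 8 = 11
Critical path = longest = max(15, 11)
= 15 (Path A)


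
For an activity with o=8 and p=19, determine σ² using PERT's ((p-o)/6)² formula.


σ² = ((p - o) / 6)² = (p - o)² / 36
= (19 - 8)² / 36
= 11² / 36
= 121 / 36
= 3.3611


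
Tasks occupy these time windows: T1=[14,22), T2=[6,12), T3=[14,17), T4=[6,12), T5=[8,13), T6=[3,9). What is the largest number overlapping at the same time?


Check each time point for overlaps:
  t=8: 4 tasks active (T2, T4, T5, T6)
Max concurrent = 4


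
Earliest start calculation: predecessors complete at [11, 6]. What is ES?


ES = max of all predecessor completion times
Predecessors: [11, 6]
ES = max(11, 6)
= 11


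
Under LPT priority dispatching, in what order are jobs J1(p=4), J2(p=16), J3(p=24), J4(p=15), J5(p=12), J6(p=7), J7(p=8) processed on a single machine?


LPT: sort by longest processing time first
  J3: p=24
  J2: p=16
  J4: p=15
  J5: p=12
  J7: p=8
  J6: p=7
  J1: p=4
Order: J3 → J2 → J4 → J5 → J7 → J6 → J1


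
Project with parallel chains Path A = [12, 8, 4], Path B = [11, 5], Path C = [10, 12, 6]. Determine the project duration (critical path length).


Path A: 12 + 8 + 4 = 24
Path B: 11 + 5 = 16
Path C: 10 + 12 + 6 = 28
Critical path = longest = max(24, 16, 28)
= 28 (Path C)


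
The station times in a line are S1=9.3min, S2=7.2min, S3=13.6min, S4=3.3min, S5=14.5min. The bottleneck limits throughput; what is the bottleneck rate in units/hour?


Bottleneck = longest station time
Station times: [9.3, 7.2, 13.6, 3.3, 14.5]
Max = 14.5 min
Rate = 60 / 14.5
= 4.14 units/hour (bottleneck: 14.5min)


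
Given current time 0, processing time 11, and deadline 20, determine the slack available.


Slack = due - current_time - processing
= 20 - 0 - 11
= 9


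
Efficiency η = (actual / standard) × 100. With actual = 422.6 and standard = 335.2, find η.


Efficiency = (actual / standard) × 100
= (422.6 / 335.2) × 100
= 126.1%


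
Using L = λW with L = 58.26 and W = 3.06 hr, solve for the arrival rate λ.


Little's law: L = λW → λ = L / W
= 58.26 / 3.06
= 19.04 per hour


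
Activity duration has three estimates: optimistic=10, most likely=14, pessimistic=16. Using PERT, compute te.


te = (o + 4m + p) / 6
= (10 + 4×14 + 16) / 6
= (10 + 56 + 16) / 6
= 82 / 6
= 13.67


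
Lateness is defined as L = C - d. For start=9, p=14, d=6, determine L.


Completion = 9 + 14 = 23
Lateness = C - d = 23 - 6
= 17


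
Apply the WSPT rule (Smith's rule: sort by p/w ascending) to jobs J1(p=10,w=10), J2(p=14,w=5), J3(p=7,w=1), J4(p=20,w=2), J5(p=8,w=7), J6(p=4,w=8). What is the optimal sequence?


WSPT (Smith's rule): sort by p/w ascending
  J6: p/w = 4/8 = 0.500
  J1: p/w = 10/10 = 1.000
  J5: p/w = 8/7 = 1.143
  J2: p/w = 14/5 = 2.800
  J3: p/w = 7/1 = 7.000
  J4: p/w = 20/2 = 10.000
Order: J6 → J1 → J5 → J2 → J3 → J4


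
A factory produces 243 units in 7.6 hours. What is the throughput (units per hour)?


Throughput = units / time
= 243 / 7.6
= 32.0 units/hour


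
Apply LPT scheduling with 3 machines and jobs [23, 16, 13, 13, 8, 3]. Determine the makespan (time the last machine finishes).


Jobs (LPT sorted): [23, 16, 13, 13, 8, 3]
Machines: 3
  J=23 → Machine 1 (load: 0+23=23)
  J=16 → Machine 2 (load: 0+16=16)
  J=13 → Machine 3 (load: 0+13=13)
  J=13 → Machine 3 (load: 13+13=26)
  J=8 → Machine 2 (load: 16+8=24)
  J=3 → Machine 1 (load: 23+3=26)
Machine loads: [26, 24, 26]
Makespan = max = 26 time units


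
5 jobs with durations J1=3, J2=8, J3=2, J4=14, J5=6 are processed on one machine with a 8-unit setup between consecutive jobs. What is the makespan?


Makespan = Σ processing + (n-1) × setup
= (3 + 8 + 2 + 14 + 6) + (5-1)×8
= 33 + 32
= 65 time units


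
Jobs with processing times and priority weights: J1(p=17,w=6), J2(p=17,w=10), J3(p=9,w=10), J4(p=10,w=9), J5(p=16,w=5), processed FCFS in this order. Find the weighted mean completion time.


Completion times:
  J1: C=17, w×C=6×17=102
  J2: C=34, w×C=10×34=340
  J3: C=43, w×C=10×43=430
  J4: C=53, w×C=9×53=477
  J5: C=69, w×C=5×69=345
Sum w×C = 1694
Sum w = 40
Weighted avg = 1694/40
= 42.35


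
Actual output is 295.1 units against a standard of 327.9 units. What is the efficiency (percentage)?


Efficiency = (actual / standard) × 100
= (295.1 / 327.9) × 100
= 90.0%


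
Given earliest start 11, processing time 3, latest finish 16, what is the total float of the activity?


EF = ES + duration = 11 + 3 = 14
LS = LF - duration = 16 - 3 = 13
Total Float = LF - EF = 16 - 14
(or LS - ES = 13 - 11)
= 2


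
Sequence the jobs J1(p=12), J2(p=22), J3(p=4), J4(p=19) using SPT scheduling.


SPT: sort by shortest processing time
  J3: p=4
  J1: p=12
  J4: p=19
  J2: p=22
Order: J3 → J1 → J4 → J2


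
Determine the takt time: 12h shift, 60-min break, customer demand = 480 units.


Available = 12×60 - 60 = 660 min
Takt time = 660 / 480
= 1.38 min/unit


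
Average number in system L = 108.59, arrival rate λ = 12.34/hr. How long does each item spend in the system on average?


Little's law: L = λW → W = L / λ
= 108.59 / 12.34
= 8.80 hours


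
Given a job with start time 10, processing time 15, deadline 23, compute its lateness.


Completion = 10 + 15 = 25
Lateness = C - d = 25 - 23
= 2


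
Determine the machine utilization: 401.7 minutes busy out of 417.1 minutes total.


Utilization = busy / total × 100
= 401.7 / 417.1 × 100
= 96.3%


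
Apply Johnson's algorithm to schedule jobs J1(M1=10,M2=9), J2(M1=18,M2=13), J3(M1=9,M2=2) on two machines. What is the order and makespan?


Johnson's rule:
Group 1 (M1≤M2, sort by M1): []
Group 2 (M1>M2, sort desc M2): ['J2', 'J1', 'J3']
Sequence: J2 → J1 → J3
Makespan calculation:
  J2: M1 done=18, M2 done=31
  J1: M1 done=28, M2 done=40
  J3: M1 done=37, M2 done=42
= Sequence: J2 → J1 → J3, Makespan: 42


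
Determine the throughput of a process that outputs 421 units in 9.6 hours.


Throughput = units / time
= 421 / 9.6
= 43.9 units/hour


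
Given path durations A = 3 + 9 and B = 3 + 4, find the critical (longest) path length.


Path A: 3 + 9 = 12
Path B: 3 + 4 = 7
Critical path = longest = max(12, 7)
= 12 (Path A)


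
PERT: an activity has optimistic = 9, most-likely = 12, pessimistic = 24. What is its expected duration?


te = (o + 4m + p) / 6
= (9 + 4×12 + 24) / 6
= (9 + 48 + 24) / 6
= 81 / 6
= 13.50


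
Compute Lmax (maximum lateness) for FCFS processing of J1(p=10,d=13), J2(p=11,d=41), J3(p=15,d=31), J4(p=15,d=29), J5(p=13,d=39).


Lateness per job (L = C - d):
  J1: C=10, d=13, L=-3
  J2: C=21, d=41, L=-20
  J3: C=36, d=31, L=5
  J4: C=51, d=29, L=22
  J5: C=64, d=39, L=25
Lmax = max(-3, -20, 5, 22, 25)
= 25


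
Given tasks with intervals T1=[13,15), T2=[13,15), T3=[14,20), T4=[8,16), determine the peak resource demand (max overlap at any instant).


Check each time point for overlaps:
  t=14: 4 tasks active (T1, T2, T3, T4)
Max concurrent = 4


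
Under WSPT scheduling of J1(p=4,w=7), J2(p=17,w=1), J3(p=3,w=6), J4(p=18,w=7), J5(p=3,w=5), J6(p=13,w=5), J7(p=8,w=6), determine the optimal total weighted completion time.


WSPT order (by p/w): J3 → J1 → J5 → J7 → J4 → J6 → J2
  J3: C=3, w·C=6×3=18
  J1: C=7, w·C=7×7=49
  J5: C=10, w·C=5×10=50
  J7: C=18, w·C=6×18=108
  J4: C=36, w·C=7×36=252
  J6: C=49, w·C=5×49=245
  J2: C=66, w·C=1×66=66
Σ w·C = 788
= 788


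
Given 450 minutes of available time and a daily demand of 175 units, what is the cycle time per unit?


Cycle time = available time / demand
= 450 / 175
= 2.57 min/unit


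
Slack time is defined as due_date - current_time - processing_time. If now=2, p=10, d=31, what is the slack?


Slack = due - current_time - processing
= 31 - 2 - 10
= 19


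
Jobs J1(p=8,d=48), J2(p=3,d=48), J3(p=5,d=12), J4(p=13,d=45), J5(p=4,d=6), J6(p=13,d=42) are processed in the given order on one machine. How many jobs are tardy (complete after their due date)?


Completion vs due date:
  J1: C=8, d=48 → on time
  J2: C=11, d=48 → on time
  J3: C=16, d=12 → TARDY
  J4: C=29, d=45 → on time
  J5: C=33, d=6 → TARDY
  J6: C=46, d=42 → TARDY
Tardy jobs: J3, J5, J6
Count = 3


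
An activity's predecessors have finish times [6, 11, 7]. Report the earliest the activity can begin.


ES = max of all predecessor completion times
Predecessors: [6, 11, 7]
ES = max(6, 11, 7)
= 11


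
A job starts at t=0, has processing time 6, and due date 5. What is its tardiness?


Completion = start + processing = 0 + 6 = 6
Tardiness = max(0, C - d) = max(0, 6 - 5)
= max(0, 1)
= 1


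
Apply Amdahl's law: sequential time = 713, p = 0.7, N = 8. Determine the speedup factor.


Amdahl's law: T_p = T × ((1-p) + p/N)
= 713 × ((1-0.7) + 0.7/8)
= 713 × (0.30 + 0.0875)
= 713 × 0.3875
= 276.29
Speedup = 713/276.29
= 2.58×


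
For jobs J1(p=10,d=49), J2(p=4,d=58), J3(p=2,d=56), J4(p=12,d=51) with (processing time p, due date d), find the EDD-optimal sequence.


EDD: sort by earliest due date
  J1: d=49, p=10
  J4: d=51, p=12
  J3: d=56, p=2
  J2: d=58, p=4
Order: J1 → J4 → J3 → J2


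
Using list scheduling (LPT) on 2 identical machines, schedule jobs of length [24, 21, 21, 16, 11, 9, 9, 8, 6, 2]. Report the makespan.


Jobs (LPT sorted): [24, 21, 21, 16, 11, 9, 9, 8, 6, 2]
Machines: 2
  J=24 → Machine 1 (load: 0+24=24)
  J=21 → Machine 2 (load: 0+21=21)
  J=21 → Machine 2 (load: 21+21=42)
  J=16 → Machine 1 (load: 24+16=40)
  J=11 → Machine 1 (load: 40+11=51)
  J=9 → Machine 2 (load: 42+9=51)
  J=9 → Machine 1 (load: 51+9=60)
  J=8 → Machine 2 (load: 51+8=59)
  J=6 → Machine 2 (load: 59+6=65)
  J=2 → Machine 1 (load: 60+2=62)
Machine loads: [62, 65]
Makespan = max = 65 time units


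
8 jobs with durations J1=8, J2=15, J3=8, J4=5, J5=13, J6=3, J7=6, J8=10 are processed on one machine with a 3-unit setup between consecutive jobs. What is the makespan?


Makespan = Σ processing + (n-1) × setup
= (8 + 15 + 8 + 5 + 13 + 3 + 6 + 10) + (8-1)×3
= 68 + 21
= 89 time units


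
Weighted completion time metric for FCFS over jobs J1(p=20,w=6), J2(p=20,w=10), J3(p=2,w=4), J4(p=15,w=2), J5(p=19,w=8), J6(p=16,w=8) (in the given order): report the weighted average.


Completion times:
  J1: C=20, w×C=6×20=120
  J2: C=40, w×C=10×40=400
  J3: C=42, w×C=4×42=168
  J4: C=57, w×C=2×57=114
  J5: C=76, w×C=8×76=608
  J6: C=92, w×C=8×92=736
Sum w×C = 2146
Sum w = 38
Weighted avg = 2146/38
= 56.47


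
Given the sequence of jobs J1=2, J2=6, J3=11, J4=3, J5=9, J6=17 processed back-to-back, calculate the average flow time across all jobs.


Completion times:
  J1: completes at 2
  J2: completes at 8
  J3: completes at 19
  J4: completes at 22
  J5: completes at 31
  J6: completes at 48
Sum = 130
Average = 130/6
= 21.67


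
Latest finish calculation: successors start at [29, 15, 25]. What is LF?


LF = min of all successor start times
Successors start at: [29, 15, 25]
LF = min(29, 15, 25)
= 15


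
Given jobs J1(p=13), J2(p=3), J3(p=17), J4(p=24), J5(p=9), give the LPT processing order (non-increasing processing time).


LPT: sort by longest processing time first
  J4: p=24
  J3: p=17
  J1: p=13
  J5: p=9
  J2: p=3
Order: J4 → J3 → J1 → J5 → J2


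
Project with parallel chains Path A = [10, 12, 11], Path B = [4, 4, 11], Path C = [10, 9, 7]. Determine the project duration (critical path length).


Path A: 10 + 12 + 11 = 33
Path B: 4 + 4 + 11 = 19
Path C: 10 + 9 + 7 = 26
Critical path = longest = max(33, 19, 26)
= 33 (Path A)


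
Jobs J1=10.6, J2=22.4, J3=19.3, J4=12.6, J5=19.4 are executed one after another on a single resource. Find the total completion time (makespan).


Sequential makespan: sum all processing times
= 10.6 + 22.4 + 19.3 + 12.6 + 19.4
= 84.3 time units


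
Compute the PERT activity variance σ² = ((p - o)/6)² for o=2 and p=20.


σ² = ((p - o) / 6)² = (p - o)² / 36
= (20 - 2)² / 36
= 18² / 36
= 324 / 36
= 9.0000


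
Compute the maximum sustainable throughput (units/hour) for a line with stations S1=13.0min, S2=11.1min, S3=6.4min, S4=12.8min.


Bottleneck = longest station time
Station times: [13.0, 11.1, 6.4, 12.8]
Max = 13.0 min
Rate = 60 / 13.0
= 4.62 units/hour (bottleneck: 13.0min)


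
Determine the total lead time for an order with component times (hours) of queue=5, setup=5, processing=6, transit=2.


Lead time = queue + setup + processing + transit
= 5 + 5 + 6 + 2
= 18 hours


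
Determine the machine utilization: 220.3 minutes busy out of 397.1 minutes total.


Utilization = busy / total × 100
= 220.3 / 397.1 × 100
= 55.5%


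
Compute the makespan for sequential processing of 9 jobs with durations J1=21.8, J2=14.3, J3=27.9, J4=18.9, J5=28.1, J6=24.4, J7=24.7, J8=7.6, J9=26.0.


Sequential makespan: sum all processing times
= 21.8 + 14.3 + 27.9 + 18.9 + 28.1 + 24.4 + 24.7 + 7.6 + 26.0
= 193.7 time units


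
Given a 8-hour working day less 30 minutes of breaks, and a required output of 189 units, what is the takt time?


Available = 8×60 - 30 = 450 min
Takt time = 450 / 189
= 2.38 min/unit


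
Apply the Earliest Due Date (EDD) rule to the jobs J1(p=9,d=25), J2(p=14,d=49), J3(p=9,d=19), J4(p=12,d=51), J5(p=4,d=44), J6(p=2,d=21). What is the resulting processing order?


EDD: sort by earliest due date
  J3: d=19, p=9
  J6: d=21, p=2
  J1: d=25, p=9
  J5: d=44, p=4
  J2: d=49, p=14
  J4: d=51, p=12
Order: J3 → J6 → J1 → J5 → J2 → J4


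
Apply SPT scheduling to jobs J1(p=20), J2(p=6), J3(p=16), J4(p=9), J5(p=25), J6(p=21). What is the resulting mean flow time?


SPT order: J2 → J4 → J3 → J1 → J6 → J5
Completion times:
  J2: C=6
  J4: C=15
  J3: C=31
  J1: C=51
  J6: C=72
  J5: C=97
Sum = 272, n = 6
Mean flow = 272/6
= 45.33


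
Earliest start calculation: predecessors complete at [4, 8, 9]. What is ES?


ES = max of all predecessor completion times
Predecessors: [4, 8, 9]
ES = max(4, 8, 9)
= 9


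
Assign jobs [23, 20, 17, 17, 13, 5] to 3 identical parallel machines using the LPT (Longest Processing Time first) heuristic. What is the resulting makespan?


Jobs (LPT sorted): [23, 20, 17, 17, 13, 5]
Machines: 3
  J=23 → Machine 1 (load: 0+23=23)
  J=20 → Machine 2 (load: 0+20=20)
  J=17 → Machine 3 (load: 0+17=17)
  J=17 → Machine 3 (load: 17+17=34)
  J=13 → Machine 2 (load: 20+13=33)
  J=5 → Machine 1 (load: 23+5=28)
Machine loads: [28, 33, 34]
Makespan = max = 34 time units


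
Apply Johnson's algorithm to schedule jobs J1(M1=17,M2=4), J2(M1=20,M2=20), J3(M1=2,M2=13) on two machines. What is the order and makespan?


Johnson's rule:
Group 1 (M1≤M2, sort by M1): ['J3', 'J2']
Group 2 (M1>M2, sort desc M2): ['J1']
Sequence: J3 → J2 → J1
Makespan calculation:
  J3: M1 done=2, M2 done=15
  J2: M1 done=22, M2 done=42
  J1: M1 done=39, M2 done=46
= Sequence: J3 → J2 → J1, Makespan: 46


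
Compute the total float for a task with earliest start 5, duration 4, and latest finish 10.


EF = ES + duration = 5 + 4 = 9
LS = LF - duration = 10 - 4 = 6
Total Float = LF - EF = 10 - 9
(or LS - ES = 6 - 5)
= 1


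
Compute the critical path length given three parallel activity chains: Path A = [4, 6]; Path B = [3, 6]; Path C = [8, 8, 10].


Path A: 4 + 6 = 10
Path B: 3 + 6 = 9
Path C: 8 + 8 + 10 = 26
Critical path = longest = max(10, 9, 26)
= 26 (Path C)


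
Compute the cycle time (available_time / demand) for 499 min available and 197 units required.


Cycle time = available time / demand
= 499 / 197
= 2.53 min/unit


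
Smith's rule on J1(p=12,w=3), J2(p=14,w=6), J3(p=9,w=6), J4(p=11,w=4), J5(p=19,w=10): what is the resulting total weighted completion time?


WSPT order (by p/w): J3 → J5 → J2 → J4 → J1
  J3: C=9, w·C=6×9=54
  J5: C=28, w·C=10×28=280
  J2: C=42, w·C=6×42=252
  J4: C=53, w·C=4×53=212
  J1: C=65, w·C=3×65=195
Σ w·C = 993
= 993


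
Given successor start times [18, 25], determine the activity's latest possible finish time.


LF = min of all successor start times
Successors start at: [18, 25]
LF = min(18, 25)
= 18


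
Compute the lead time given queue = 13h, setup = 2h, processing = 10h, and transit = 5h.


Lead time = queue + setup + processing + transit
= 13 + 2 + 10 + 5
= 30 hours


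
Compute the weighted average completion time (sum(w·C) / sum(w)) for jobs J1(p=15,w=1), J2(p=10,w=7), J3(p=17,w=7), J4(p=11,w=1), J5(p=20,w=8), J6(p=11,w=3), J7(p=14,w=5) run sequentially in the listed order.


Completion times:
  J1: C=15, w×C=1×15=15
  J2: C=25, w×C=7×25=175
  J3: C=42, w×C=7×42=294
  J4: C=53, w×C=1×53=53
  J5: C=73, w×C=8×73=584
  J6: C=84, w×C=3×84=252
  J7: C=98, w×C=5×98=490
Sum w×C = 1863
Sum w = 32
Weighted avg = 1863/32
= 58.22


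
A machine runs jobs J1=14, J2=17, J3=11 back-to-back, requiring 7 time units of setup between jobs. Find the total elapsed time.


Makespan = Σ processing + (n-1) × setup
= (14 + 17 + 11) + (3-1)×7
= 42 + 14
= 56 time units


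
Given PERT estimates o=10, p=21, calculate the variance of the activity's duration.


σ² = ((p - o) / 6)² = (p - o)² / 36
= (21 - 10)² / 36
= 11² / 36
= 121 / 36
= 3.3611


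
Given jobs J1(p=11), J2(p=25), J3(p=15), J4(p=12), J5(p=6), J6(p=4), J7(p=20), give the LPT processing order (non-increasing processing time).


LPT: sort by longest processing time first
  J2: p=25
  J7: p=20
  J3: p=15
  J4: p=12
  J1: p=11
  J5: p=6
  J6: p=4
Order: J2 → J7 → J3 → J4 → J1 → J5 → J6


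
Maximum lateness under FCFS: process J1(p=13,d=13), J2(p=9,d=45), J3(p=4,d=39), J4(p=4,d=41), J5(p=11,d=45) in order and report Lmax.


Lateness per job (L = C - d):
  J1: C=13, d=13, L=0
  J2: C=22, d=45, L=-23
  J3: C=26, d=39, L=-13
  J4: C=30, d=41, L=-11
  J5: C=41, d=45, L=-4
Lmax = max(0, -23, -13, -11, -4)
= 0


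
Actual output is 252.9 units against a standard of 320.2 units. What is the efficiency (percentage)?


Efficiency = (actual / standard) × 100
= (252.9 / 320.2) × 100
= 79.0%


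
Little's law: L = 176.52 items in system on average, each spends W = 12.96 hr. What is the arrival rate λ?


Little's law: L = λW → λ = L / W
= 176.52 / 12.96
= 13.62 per hour


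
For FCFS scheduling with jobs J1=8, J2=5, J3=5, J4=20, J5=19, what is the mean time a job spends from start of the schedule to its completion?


Completion times:
  J1: completes at 8
  J2: completes at 13
  J3: completes at 18
  J4: completes at 38
  J5: completes at 57
Sum = 134
Average = 134/5
= 26.80


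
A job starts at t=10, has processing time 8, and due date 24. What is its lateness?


Completion = 10 + 8 = 18
Lateness = C - d = 18 - 24
= -6


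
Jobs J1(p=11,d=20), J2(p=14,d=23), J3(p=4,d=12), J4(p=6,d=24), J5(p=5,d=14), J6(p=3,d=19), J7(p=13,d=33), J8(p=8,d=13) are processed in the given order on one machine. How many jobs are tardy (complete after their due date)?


Completion vs due date:
  J1: C=11, d=20 → on time
  J2: C=25, d=23 → TARDY
  J3: C=29, d=12 → TARDY
  J4: C=35, d=24 → TARDY
  J5: C=40, d=14 → TARDY
  J6: C=43, d=19 → TARDY
  J7: C=56, d=33 → TARDY
  J8: C=64, d=13 → TARDY
Tardy jobs: J2, J3, J4, J5, J6, J7, J8
Count = 7


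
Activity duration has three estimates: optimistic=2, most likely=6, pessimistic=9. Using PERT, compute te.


te = (o + 4m + p) / 6
= (2 + 4×6 + 9) / 6
= (2 + 24 + 9) / 6
= 35 / 6
= 5.83


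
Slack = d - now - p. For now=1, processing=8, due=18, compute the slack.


Slack = due - current_time - processing
= 18 - 1 - 8
= 9


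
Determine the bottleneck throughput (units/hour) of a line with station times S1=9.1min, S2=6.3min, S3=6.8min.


Bottleneck = longest station time
Station times: [9.1, 6.3, 6.8]
Max = 9.1 min
Rate = 60 / 9.1
= 6.59 units/hour (bottleneck: 9.1min)


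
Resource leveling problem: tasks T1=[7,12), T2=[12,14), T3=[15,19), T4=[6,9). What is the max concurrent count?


Check each time point for overlaps:
  t=7: 2 tasks active (T1, T4)
Max concurrent = 2


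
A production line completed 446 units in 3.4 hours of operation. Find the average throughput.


Throughput = units / time
= 446 / 3.4
= 131.2 units/hour


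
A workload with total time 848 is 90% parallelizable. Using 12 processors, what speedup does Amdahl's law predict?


Amdahl's law: T_p = T × ((1-p) + p/N)
= 848 × ((1-0.9) + 0.9/12)
= 848 × (0.10 + 0.0750)
= 848 × 0.1750
= 148.40
Speedup = 848/148.40
= 5.71×


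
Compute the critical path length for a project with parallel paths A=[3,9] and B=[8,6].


Path A: 3 + 9 = 12
Path B: 8 + 6 = 14
Critical path = longest = max(12, 14)
= 14 (Path B)


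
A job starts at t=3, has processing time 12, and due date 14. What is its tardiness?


Completion = start + processing = 3 + 12 = 15
Tardiness = max(0, C - d) = max(0, 15 - 14)
= max(0, 1)
= 1


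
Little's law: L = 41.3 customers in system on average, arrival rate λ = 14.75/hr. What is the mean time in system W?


Little's law: L = λW → W = L / λ
= 41.3 / 14.75
= 2.80 hours


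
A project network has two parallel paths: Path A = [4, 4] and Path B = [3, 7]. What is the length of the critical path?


Path A: 4 + 4 = 8
Path B: 3 + 7 = 10
Critical path = longest = max(8, 10)
= 10 (Path B)


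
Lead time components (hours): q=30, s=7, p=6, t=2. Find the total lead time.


Lead time = queue + setup + processing + transit
= 30 + 7 + 6 + 2
= 45 hours


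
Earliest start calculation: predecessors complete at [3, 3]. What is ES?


ES = max of all predecessor completion times
Predecessors: [3, 3]
ES = max(3, 3)
= 3


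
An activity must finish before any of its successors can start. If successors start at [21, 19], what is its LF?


LF = min of all successor start times
Successors start at: [21, 19]
LF = min(21, 19)
= 19


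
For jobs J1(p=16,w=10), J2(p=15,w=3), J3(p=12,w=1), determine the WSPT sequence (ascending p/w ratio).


WSPT (Smith's rule): sort by p/w ascending
  J1: p/w = 16/10 = 1.600
  J2: p/w = 15/3 = 5.000
  J3: p/w = 12/1 = 12.000
Order: J1 → J2 → J3


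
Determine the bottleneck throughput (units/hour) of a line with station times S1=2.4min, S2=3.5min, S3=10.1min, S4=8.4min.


Bottleneck = longest station time
Station times: [2.4, 3.5, 10.1, 8.4]
Max = 10.1 min
Rate = 60 / 10.1
= 5.94 units/hour (bottleneck: 10.1min)


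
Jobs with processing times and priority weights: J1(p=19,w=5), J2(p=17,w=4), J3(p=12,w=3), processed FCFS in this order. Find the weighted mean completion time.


Completion times:
  J1: C=19, w×C=5×19=95
  J2: C=36, w×C=4×36=144
  J3: C=48, w×C=3×48=144
Sum w×C = 383
Sum w = 12
Weighted avg = 383/12
= 31.92


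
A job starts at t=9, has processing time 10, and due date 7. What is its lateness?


Completion = 9 + 10 = 19
Lateness = C - d = 19 - 7
= 12


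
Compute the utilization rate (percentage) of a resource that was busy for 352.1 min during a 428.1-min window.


Utilization = busy / total × 100
= 352.1 / 428.1 × 100
= 82.2%


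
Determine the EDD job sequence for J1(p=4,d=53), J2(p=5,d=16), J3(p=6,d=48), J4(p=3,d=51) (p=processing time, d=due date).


EDD: sort by earliest due date
  J2: d=16, p=5
  J3: d=48, p=6
  J4: d=51, p=3
  J1: d=53, p=4
Order: J2 → J3 → J4 → J1


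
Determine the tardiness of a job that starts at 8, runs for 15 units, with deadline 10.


Completion = start + processing = 8 + 15 = 23
Tardiness = max(0, C - d) = max(0, 23 - 10)
= max(0, 13)
= 13


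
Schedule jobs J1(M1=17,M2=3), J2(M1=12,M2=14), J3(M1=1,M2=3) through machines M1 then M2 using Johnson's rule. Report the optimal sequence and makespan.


Johnson's rule:
Group 1 (M1≤M2, sort by M1): ['J3', 'J2']
Group 2 (M1>M2, sort desc M2): ['J1']
Sequence: J3 → J2 → J1
Makespan calculation:
  J3: M1 done=1, M2 done=4
  J2: M1 done=13, M2 done=27
  J1: M1 done=30, M2 done=33
= Sequence: J3 → J2 → J1, Makespan: 33


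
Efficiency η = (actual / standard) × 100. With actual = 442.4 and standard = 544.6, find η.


Efficiency = (actual / standard) × 100
= (442.4 / 544.6) × 100
= 81.2%


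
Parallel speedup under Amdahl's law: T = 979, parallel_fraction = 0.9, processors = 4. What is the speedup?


Amdahl's law: T_p = T × ((1-p) + p/N)
= 979 × ((1-0.9) + 0.9/4)
= 979 × (0.10 + 0.2250)
= 979 × 0.3250
= 318.17
Speedup = 979/318.17
= 3.08×


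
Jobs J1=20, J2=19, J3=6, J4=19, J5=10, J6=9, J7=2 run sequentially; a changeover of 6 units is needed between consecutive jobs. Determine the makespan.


Makespan = Σ processing + (n-1) × setup
= (20 + 19 + 6 + 19 + 10 + 9 + 2) + (7-1)×6
= 85 + 36
= 121 time units


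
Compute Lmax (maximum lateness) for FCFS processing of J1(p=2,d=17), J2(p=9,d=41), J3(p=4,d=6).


Lateness per job (L = C - d):
  J1: C=2, d=17, L=-15
  J2: C=11, d=41, L=-30
  J3: C=15, d=6, L=9
Lmax = max(-15, -30, 9)
= 9


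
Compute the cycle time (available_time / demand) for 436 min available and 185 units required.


Cycle time = available time / demand
= 436 / 185
= 2.36 min/unit


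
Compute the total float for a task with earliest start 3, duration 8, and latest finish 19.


EF = ES + duration = 3 + 8 = 11
LS = LF - duration = 19 - 8 = 11
Total Float = LF - EF = 19 - 11
(or LS - ES = 11 - 3)
= 8


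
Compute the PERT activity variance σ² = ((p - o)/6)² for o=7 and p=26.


σ² = ((p - o) / 6)² = (p - o)² / 36
= (26 - 7)² / 36
= 19² / 36
= 361 / 36
= 10.0278


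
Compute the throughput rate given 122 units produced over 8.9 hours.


Throughput = units / time
= 122 / 8.9
= 13.7 units/hour


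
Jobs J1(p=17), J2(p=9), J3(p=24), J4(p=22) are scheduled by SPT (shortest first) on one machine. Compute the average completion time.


SPT order: J2 → J1 → J4 → J3
Completion times:
  J2: C=9
  J1: C=26
  J4: C=48
  J3: C=72
Sum = 155, n = 4
Mean flow = 155/4
= 38.75


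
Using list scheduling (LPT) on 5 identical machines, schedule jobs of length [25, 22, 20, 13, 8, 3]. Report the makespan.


Jobs (LPT sorted): [25, 22, 20, 13, 8, 3]
Machines: 5
  J=25 → Machine 1 (load: 0+25=25)
  J=22 → Machine 2 (load: 0+22=22)
  J=20 → Machine 3 (load: 0+20=20)
  J=13 → Machine 4 (load: 0+13=13)
  J=8 → Machine 5 (load: 0+8=8)
  J=3 → Machine 5 (load: 8+3=11)
Machine loads: [25, 22, 20, 13, 11]
Makespan = max = 25 time units


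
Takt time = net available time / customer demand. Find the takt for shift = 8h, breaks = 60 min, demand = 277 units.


Available = 8×60 - 60 = 420 min
Takt time = 420 / 277
= 1.52 min/unit


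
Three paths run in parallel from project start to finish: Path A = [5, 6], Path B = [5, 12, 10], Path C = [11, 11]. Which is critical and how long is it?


Path A: 5 + 6 = 11
Path B: 5 + 12 + 10 = 27
Path C: 11 + 11 = 22
Critical path = longest = max(11, 27, 22)
= 27 (Path B)


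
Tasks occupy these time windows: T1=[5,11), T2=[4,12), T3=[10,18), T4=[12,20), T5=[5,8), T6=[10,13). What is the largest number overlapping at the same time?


Check each time point for overlaps:
  t=10: 4 tasks active (T1, T2, T3, T6)
Max concurrent = 4


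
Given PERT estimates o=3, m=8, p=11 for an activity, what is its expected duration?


te = (o + 4m + p) / 6
= (3 + 4×8 + 11) / 6
= (3 + 32 + 11) / 6
= 46 / 6
= 7.67


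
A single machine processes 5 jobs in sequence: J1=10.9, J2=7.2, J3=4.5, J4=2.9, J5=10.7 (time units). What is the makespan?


Sequential makespan: sum all processing times
= 10.9 + 7.2 + 4.5 + 2.9 + 10.7
= 36.2 time units


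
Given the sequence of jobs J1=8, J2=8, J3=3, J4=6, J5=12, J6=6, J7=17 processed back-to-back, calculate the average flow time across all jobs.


Completion times:
  J1: completes at 8
  J2: completes at 16
  J3: completes at 19
  J4: completes at 25
  J5: completes at 37
  J6: completes at 43
  J7: completes at 60
Sum = 208
Average = 208/7
= 29.71


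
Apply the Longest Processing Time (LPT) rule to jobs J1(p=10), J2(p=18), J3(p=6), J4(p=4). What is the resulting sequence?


LPT: sort by longest processing time first
  J2: p=18
  J1: p=10
  J3: p=6
  J4: p=4
Order: J2 → J1 → J3 → J4


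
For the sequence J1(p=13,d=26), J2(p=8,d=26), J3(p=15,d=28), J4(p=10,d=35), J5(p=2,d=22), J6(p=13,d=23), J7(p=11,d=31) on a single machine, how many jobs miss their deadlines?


Completion vs due date:
  J1: C=13, d=26 → on time
  J2: C=21, d=26 → on time
  J3: C=36, d=28 → TARDY
  J4: C=46, d=35 → TARDY
  J5: C=48, d=22 → TARDY
  J6: C=61, d=23 → TARDY
  J7: C=72, d=31 → TARDY
Tardy jobs: J3, J4, J5, J6, J7
Count = 5


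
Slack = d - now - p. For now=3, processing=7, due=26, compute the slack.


Slack = due - current_time - processing
= 26 - 3 - 7
= 16


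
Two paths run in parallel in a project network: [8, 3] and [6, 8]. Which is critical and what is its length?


Path A: 8 + 3 = 11
Path B: 6 + 8 = 14
Critical path = longest = max(11, 14)
= 14 (Path B)


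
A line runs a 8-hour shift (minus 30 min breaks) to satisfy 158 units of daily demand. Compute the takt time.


Available = 8×60 - 30 = 450 min
Takt time = 450 / 158
= 2.85 min/unit


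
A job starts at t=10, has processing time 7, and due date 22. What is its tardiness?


Completion = start + processing = 10 + 7 = 17
Tardiness = max(0, C - d) = max(0, 17 - 22)
= max(0, -5)
= 0


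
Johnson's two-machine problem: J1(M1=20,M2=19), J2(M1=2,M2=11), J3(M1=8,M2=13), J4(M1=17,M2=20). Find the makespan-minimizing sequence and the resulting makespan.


Johnson's rule:
Group 1 (M1≤M2, sort by M1): ['J2', 'J3', 'J4']
Group 2 (M1>M2, sort desc M2): ['J1']
Sequence: J2 → J3 → J4 → J1
Makespan calculation:
  J2: M1 done=2, M2 done=13
  J3: M1 done=10, M2 done=26
  J4: M1 done=27, M2 done=47
  J1: M1 done=47, M2 done=66
= Sequence: J2 → J3 → J4 → J1, Makespan: 66


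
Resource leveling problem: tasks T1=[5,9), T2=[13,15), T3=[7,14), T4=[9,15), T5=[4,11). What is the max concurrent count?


Check each time point for overlaps:
  t=7: 3 tasks active (T1, T3, T5)
Max concurrent = 3


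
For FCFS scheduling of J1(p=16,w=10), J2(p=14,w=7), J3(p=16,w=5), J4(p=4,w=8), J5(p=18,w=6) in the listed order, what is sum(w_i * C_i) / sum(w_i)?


Completion times:
  J1: C=16, w×C=10×16=160
  J2: C=30, w×C=7×30=210
  J3: C=46, w×C=5×46=230
  J4: C=50, w×C=8×50=400
  J5: C=68, w×C=6×68=408
Sum w×C = 1408
Sum w = 36
Weighted avg = 1408/36
= 39.11


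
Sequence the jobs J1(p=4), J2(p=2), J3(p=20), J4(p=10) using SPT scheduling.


SPT: sort by shortest processing time
  J2: p=2
  J1: p=4
  J4: p=10
  J3: p=20
Order: J2 → J1 → J4 → J3


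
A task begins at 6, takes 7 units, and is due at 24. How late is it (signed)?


Completion = 6 + 7 = 13
Lateness = C - d = 13 - 24
= -11


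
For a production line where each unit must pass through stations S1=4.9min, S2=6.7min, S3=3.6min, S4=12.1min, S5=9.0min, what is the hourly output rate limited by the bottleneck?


Bottleneck = longest station time
Station times: [4.9, 6.7, 3.6, 12.1, 9.0]
Max = 12.1 min
Rate = 60 / 12.1
= 4.96 units/hour (bottleneck: 12.1min)


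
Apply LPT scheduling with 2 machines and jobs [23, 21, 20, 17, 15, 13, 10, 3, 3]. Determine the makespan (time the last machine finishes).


Jobs (LPT sorted): [23, 21, 20, 17, 15, 13, 10, 3, 3]
Machines: 2
  J=23 → Machine 1 (load: 0+23=23)
  J=21 → Machine 2 (load: 0+21=21)
  J=20 → Machine 2 (load: 21+20=41)
  J=17 → Machine 1 (load: 23+17=40)
  J=15 → Machine 1 (load: 40+15=55)
  J=13 → Machine 2 (load: 41+13=54)
  J=10 → Machine 2 (load: 54+10=64)
  J=3 → Machine 1 (load: 55+3=58)
  J=3 → Machine 1 (load: 58+3=61)
Machine loads: [61, 64]
Makespan = max = 64 time units


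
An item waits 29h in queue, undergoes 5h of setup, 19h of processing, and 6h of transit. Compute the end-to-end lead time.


Lead time = queue + setup + processing + transit
= 29 + 5 + 19 + 6
= 59 hours


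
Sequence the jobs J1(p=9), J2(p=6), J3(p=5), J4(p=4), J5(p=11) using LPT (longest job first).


LPT: sort by longest processing time first
  J5: p=11
  J1: p=9
  J2: p=6
  J3: p=5
  J4: p=4
Order: J5 → J1 → J2 → J3 → J4


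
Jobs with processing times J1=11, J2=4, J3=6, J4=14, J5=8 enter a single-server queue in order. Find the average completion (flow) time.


Completion times:
  J1: completes at 11
  J2: completes at 15
  J3: completes at 21
  J4: completes at 35
  J5: completes at 43
Sum = 125
Average = 125/5
= 25.00


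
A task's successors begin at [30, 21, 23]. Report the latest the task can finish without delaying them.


LF = min of all successor start times
Successors start at: [30, 21, 23]
LF = min(30, 21, 23)
= 21


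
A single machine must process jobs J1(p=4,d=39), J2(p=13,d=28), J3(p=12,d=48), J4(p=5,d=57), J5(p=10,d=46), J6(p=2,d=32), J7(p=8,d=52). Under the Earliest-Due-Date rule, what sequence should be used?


EDD: sort by earliest due date
  J2: d=28, p=13
  J6: d=32, p=2
  J1: d=39, p=4
  J5: d=46, p=10
  J3: d=48, p=12
  J7: d=52, p=8
  J4: d=57, p=5
Order: J2 → J6 → J1 → J5 → J3 → J7 → J4


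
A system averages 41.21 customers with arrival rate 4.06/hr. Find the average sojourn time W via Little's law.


Little's law: L = λW → W = L / λ
= 41.21 / 4.06
= 10.15 hours


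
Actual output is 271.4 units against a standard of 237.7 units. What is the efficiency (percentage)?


Efficiency = (actual / standard) × 100
= (271.4 / 237.7) × 100
= 114.2%


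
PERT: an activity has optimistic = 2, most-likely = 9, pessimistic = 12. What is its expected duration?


te = (o + 4m + p) / 6
= (2 + 4×9 + 12) / 6
= (2 + 36 + 12) / 6
= 50 / 6
= 8.33


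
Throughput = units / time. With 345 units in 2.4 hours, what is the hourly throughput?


Throughput = units / time
= 345 / 2.4
= 143.8 units/hour


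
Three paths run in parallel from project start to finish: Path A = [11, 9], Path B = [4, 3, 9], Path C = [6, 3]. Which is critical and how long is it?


Path A: 11 + 9 = 20
Path B: 4 + 3 + 9 = 16
Path C: 6 + 3 = 9
Critical path = longest = max(20, 16, 9)
= 20 (Path A)


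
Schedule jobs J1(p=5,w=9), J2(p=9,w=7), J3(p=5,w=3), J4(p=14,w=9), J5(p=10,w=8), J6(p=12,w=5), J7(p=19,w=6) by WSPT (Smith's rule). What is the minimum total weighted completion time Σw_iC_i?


WSPT order (by p/w): J1 → J5 → J2 → J4 → J3 → J6 → J7
  J1: C=5, w·C=9×5=45
  J5: C=15, w·C=8×15=120
  J2: C=24, w·C=7×24=168
  J4: C=38, w·C=9×38=342
  J3: C=43, w·C=3×43=129
  J6: C=55, w·C=5×55=275
  J7: C=74, w·C=6×74=444
Σ w·C = 1523
= 1523


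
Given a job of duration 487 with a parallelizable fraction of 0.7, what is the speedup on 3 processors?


Amdahl's law: T_p = T × ((1-p) + p/N)
= 487 × ((1-0.7) + 0.7/3)
= 487 × (0.30 + 0.2333)
= 487 × 0.5333
= 259.73
Speedup = 487/259.73
= 1.88×


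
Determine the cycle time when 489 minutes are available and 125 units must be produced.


Cycle time = available time / demand
= 489 / 125
= 3.91 min/unit
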